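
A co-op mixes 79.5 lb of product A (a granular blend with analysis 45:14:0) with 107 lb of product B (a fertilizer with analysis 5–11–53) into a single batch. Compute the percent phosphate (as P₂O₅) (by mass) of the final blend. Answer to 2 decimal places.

Total mass = 79.5 + 107 = 186.5 lb.
P₂O₅ mass = 14%×79.5 + 11%×107 = 22.9 lb.
% P₂O₅ = 22.9 / 186.5 = 12.2788%.

12.28% P₂O₅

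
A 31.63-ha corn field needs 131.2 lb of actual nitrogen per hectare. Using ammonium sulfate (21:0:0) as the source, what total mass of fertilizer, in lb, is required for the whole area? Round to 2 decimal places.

Product per hectare = 131.2 / 21% = 624.762 lb.
Total product = 624.762 × 31.63 = 19761.219 lb.

19761.22 lb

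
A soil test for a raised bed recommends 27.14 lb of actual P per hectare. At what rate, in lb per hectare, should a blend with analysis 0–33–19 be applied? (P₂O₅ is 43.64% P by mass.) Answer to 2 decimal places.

As P₂O₅: 27.14 / 0.4364 = 62.1907 lb per hectare.
Product per hectare = 62.1907 / 33% = 188.457 lb.

188.46 lb of product per hectare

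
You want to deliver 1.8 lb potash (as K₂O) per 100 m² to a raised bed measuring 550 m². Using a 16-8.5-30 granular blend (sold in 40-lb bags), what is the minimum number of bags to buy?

1 bags

Product per 100 m² = 1.8 / 30% = 6 lb.
Total product = 6 × 550 / 100 = 33 lb.
Bags = ⌈33 / 40⌉ = 1.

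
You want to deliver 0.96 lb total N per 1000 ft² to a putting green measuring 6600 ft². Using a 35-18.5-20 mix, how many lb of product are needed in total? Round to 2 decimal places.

Product per 1000 ft² = 0.96 / 35% = 2.74286 lb.
Total product = 2.74286 × 6600 / 1000 = 18.1029 lb.

18.10 lb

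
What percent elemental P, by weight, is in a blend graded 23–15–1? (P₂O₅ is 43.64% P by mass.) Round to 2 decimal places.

%P = 15 × 0.4364 = 6.546%.

6.55% P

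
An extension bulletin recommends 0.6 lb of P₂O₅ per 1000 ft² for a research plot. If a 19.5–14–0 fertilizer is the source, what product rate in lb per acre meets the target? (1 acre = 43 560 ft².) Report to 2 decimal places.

Product per 1000 ft² = 0.6 / 14% = 4.28571 lb.
Convert to per acre: 4.28571 × 43.56 = 186.686 lb.

186.69 lb of product per acre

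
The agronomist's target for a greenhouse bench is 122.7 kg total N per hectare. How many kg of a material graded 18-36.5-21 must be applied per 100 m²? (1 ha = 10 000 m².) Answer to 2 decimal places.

6.82 kg of product per hundred sq m

Product per hectare = 122.7 / 18% = 681.667 kg.
Convert to per 100 m²: 681.667 × 0.01 = 6.81667 kg.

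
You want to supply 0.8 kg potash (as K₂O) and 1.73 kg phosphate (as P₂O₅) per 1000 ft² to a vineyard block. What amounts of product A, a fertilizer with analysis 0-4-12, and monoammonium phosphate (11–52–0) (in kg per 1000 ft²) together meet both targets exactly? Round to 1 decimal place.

6.7 kg product A, 2.8 kg monoammonium phosphate

Per-1000 ft² balance (a = product A, b = monoammonium phosphate):
K₂O: 0.12·a + 0·b = 0.8
P₂O₅: 0.04·a + 0.52·b = 1.73
Solving simultaneously: a = 6.66667, b = 2.8141.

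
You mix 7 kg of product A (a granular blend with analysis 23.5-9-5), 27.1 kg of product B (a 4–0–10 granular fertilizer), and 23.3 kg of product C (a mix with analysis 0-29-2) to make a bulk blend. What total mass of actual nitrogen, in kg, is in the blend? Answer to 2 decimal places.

N mass = 23.5%×7 + 4%×27.1 + 0%×23.3 = 2.729 kg.

2.73 kg N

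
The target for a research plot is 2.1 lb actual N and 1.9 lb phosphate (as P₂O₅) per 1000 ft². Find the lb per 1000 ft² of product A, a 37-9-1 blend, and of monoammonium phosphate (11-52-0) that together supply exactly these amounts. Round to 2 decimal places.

With a, b = lb per 1000 ft² of product A and monoammonium phosphate:
N: 0.37·a + 0.11·b = 2.1
P₂O₅: 0.09·a + 0.52·b = 1.9
Eliminate a: (row1) − 0.37/0.09·(row2) → -2.02778·b = -5.71111, so b = 2.81644.
Back-substitute: a = (2.1 − 0.11·2.81644) / 0.37 = 4.83836.

4.84 lb product A, 2.82 lb monoammonium phosphate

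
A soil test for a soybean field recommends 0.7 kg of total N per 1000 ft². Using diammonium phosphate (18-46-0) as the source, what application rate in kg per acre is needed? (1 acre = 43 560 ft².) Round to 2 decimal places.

169.40 kg of product per acre

Product per 1000 ft² = 0.7 / 18% = 3.88889 kg.
Convert to per acre: 3.88889 × 43.56 = 169.4 kg.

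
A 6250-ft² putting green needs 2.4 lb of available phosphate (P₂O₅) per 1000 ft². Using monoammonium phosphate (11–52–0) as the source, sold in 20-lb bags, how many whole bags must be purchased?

2 bags

Product per 1000 ft² = 2.4 / 52% = 4.61538 lb.
Total product = 4.61538 × 6250 / 1000 = 28.8462 lb.
Bags = ⌈28.8462 / 20⌉ = 2.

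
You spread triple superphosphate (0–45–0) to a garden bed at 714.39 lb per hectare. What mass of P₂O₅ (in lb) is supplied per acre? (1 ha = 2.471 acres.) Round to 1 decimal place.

P₂O₅ per hectare = 714.39 × 45% = 321.476 lb.
Convert to per acre: 321.476 × 0.404694 = 130.099 lb.

130.1 lb P₂O₅ per acre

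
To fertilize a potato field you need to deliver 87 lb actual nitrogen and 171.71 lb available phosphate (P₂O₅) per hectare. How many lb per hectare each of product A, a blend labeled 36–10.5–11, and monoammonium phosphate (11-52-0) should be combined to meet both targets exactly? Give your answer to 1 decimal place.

Per-hectare balance (a = product A, b = monoammonium phosphate):
N: 0.36·a + 0.11·b = 87
P₂O₅: 0.105·a + 0.52·b = 171.71
Solving simultaneously: a = 150.025, b = 299.918.

150.0 lb product A, 299.9 lb monoammonium phosphate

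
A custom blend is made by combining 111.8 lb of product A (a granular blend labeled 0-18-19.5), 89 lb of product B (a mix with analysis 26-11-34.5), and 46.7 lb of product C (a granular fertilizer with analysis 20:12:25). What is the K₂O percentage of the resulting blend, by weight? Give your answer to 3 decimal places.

Total mass = 111.8 + 89 + 46.7 = 247.5 lb.
K₂O mass = 19.5%×111.8 + 34.5%×89 + 25%×46.7 = 64.181 lb.
% K₂O = 64.181 / 247.5 = 25.9317%.

25.932% K₂O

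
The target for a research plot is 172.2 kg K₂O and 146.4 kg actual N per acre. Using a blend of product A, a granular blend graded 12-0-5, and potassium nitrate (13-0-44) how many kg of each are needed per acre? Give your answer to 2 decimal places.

907.78 kg product A, 288.21 kg potassium nitrate

Let a = kg of product A, b = kg of potassium nitrate (per acre).
K₂O: 0.05·a + 0.44·b = 172.2
N: 0.12·a + 0.13·b = 146.4
Eliminate a: (row1) − 0.05/0.12·(row2) → 0.385833·b = 111.2, so b = 288.207.
Back-substitute: a = (172.2 − 0.44·288.207) / 0.05 = 907.775.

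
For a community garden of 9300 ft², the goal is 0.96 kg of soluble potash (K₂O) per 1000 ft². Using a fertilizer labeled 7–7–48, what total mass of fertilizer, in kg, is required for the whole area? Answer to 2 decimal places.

Product per 1000 ft² = 0.96 / 48% = 2 kg.
Total product = 2 × 9300 / 1000 = 18.6 kg.

18.60 kg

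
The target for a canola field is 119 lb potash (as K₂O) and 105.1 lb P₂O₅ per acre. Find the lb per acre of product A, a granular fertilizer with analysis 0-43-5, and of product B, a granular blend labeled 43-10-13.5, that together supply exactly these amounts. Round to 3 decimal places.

With a, b = lb per acre of product A and product B:
K₂O: 0.05·a + 0.135·b = 119
P₂O₅: 0.43·a + 0.1·b = 105.1
Eliminate b: (row1) − 0.135/0.1·(row2) → -0.5305·a = -22.885, so a = 43.1385.
Then b = (105.1 − 0.43·43.1385) / 0.1 = 865.5042.

43.139 lb product A, 865.504 lb product B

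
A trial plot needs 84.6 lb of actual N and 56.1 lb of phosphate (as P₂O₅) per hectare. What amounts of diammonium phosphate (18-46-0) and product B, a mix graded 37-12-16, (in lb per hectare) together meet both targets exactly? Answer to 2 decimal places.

71.37 lb diammonium phosphate, 193.93 lb product B

Let a = lb of diammonium phosphate, b = lb of product B (per hectare).
N: 0.18·a + 0.37·b = 84.6
P₂O₅: 0.46·a + 0.12·b = 56.1
Solving simultaneously: a = 71.3661, b = 193.93001.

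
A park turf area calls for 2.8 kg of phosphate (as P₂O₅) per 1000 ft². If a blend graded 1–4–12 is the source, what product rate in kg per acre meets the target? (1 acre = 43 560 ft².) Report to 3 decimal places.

Product per 1000 ft² = 2.8 / 4% = 70 kg.
Convert to per acre: 70 × 43.56 = 3049.2 kg.

3049.200 kg of product per acre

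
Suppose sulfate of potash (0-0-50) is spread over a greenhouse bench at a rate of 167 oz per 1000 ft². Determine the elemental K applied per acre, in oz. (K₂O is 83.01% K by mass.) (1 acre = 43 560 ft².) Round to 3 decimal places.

3019.290 oz K per acre

K₂O per 1000 ft² = 167 × 50% = 83.5 oz.
Elemental K = 83.5 × 0.8301 = 69.3133 oz per 1000 ft².
Convert to per acre: 69.3133 × 43.56 = 3019.2895 oz.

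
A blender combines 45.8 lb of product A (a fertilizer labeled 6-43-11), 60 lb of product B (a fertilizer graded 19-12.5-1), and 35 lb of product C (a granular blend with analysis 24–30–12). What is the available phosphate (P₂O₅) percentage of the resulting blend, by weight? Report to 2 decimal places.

26.77% P₂O₅

Total mass = 45.8 + 60 + 35 = 140.8 lb.
P₂O₅ mass = 43%×45.8 + 12.5%×60 + 30%×35 = 37.694 lb.
% P₂O₅ = 37.694 / 140.8 = 26.7713%.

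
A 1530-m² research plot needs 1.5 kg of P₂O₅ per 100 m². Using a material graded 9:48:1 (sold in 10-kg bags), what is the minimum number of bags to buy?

5 bags

Product per 100 m² = 1.5 / 48% = 3.125 kg.
Total product = 3.125 × 1530 / 100 = 47.8125 kg.
Bags = ⌈47.8125 / 10⌉ = 5.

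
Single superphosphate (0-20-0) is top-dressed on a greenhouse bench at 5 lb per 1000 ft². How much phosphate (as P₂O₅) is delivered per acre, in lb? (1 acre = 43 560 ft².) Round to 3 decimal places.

43.560 lb P₂O₅ per acre

P₂O₅ per 1000 ft² = 5 × 20% = 1 lb.
Convert to per acre: 1 × 43.56 = 43.56 lb.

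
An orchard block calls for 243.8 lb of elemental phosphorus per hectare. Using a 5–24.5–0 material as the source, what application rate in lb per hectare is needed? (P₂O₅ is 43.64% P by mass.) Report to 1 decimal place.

As P₂O₅: 243.8 / 0.4364 = 558.662 lb per hectare.
Product per hectare = 558.662 / 24.5% = 2280.25 lb.

2280.3 lb of product per hectare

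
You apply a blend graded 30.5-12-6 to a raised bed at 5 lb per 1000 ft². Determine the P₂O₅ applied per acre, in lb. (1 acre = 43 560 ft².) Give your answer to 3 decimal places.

P₂O₅ per 1000 ft² = 5 × 12% = 0.6 lb.
Convert to per acre: 0.6 × 43.56 = 26.136 lb.

26.136 lb P₂O₅ per acre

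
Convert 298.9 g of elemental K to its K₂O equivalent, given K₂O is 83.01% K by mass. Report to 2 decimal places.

K₂O = 298.9 / 0.8301 = 360.077 g.

360.08 g K₂O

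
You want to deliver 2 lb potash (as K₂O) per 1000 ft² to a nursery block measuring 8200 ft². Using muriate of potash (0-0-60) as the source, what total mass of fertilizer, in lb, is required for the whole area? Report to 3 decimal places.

Product per 1000 ft² = 2 / 60% = 3.33333 lb.
Total product = 3.33333 × 8200 / 1000 = 27.3333 lb.

27.333 lb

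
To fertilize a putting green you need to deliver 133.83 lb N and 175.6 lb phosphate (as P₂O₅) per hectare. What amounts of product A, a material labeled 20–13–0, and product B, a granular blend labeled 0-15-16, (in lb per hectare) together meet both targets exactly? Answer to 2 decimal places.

669.15 lb product A, 590.74 lb product B

Let a = lb of product A, b = lb of product B (per hectare).
N: 0.2·a + 0·b = 133.83
P₂O₅: 0.13·a + 0.15·b = 175.6
Eliminate a: (row1) − 0.2/0.13·(row2) → -0.230769·b = -136.324, so b = 590.737.
Back-substitute: a = (133.83 − 0·590.737) / 0.2 = 669.15.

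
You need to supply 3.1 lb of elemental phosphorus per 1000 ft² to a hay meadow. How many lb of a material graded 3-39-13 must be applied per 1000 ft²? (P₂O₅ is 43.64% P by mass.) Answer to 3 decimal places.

As P₂O₅: 3.1 / 0.4364 = 7.10357 lb per 1000 ft².
Product per 1000 ft² = 7.10357 / 39% = 18.2143 lb.

18.214 lb of product per thousand sq ft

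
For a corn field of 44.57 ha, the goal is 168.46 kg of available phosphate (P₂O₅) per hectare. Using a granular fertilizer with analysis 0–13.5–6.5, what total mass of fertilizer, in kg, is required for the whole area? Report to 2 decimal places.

Product per hectare = 168.46 / 13.5% = 1247.85 kg.
Total product = 1247.85 × 44.57 = 55616.757 kg.

55616.76 kg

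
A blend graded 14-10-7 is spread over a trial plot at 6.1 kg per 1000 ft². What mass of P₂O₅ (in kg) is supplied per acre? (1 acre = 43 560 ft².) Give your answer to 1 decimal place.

26.6 kg P₂O₅ per acre

P₂O₅ per 1000 ft² = 6.1 × 10% = 0.61 kg.
Convert to per acre: 0.61 × 43.56 = 26.5716 kg.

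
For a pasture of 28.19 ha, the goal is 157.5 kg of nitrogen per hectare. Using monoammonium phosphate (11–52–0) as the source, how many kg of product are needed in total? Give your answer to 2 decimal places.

40362.95 kg

Product per hectare = 157.5 / 11% = 1431.82 kg.
Total product = 1431.82 × 28.19 = 40362.9545 kg.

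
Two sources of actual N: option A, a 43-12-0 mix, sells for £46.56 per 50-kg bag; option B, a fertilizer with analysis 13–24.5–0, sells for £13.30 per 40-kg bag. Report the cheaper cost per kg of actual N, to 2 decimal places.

£2.17 per kg N (option A)

option A: N per bag = 50 × 43% = 21.5 kg; cost = 46.56 / 21.5 = £2.1656/kg N.
option B: N per bag = 40 × 13% = 5.2 kg; cost = 13.30 / 5.2 = £2.5577/kg N.
option A is cheaper.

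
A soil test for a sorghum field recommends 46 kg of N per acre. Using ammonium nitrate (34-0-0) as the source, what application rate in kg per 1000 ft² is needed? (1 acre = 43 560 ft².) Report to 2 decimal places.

3.11 kg of product per thousand sq ft

Product per acre = 46 / 34% = 135.294 kg.
Convert to per 1000 ft²: 135.294 × 0.0229568 = 3.10593 kg.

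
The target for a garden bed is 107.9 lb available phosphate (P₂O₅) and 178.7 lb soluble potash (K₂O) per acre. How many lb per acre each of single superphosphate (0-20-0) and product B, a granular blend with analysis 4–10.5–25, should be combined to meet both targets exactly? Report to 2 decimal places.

164.23 lb single superphosphate, 714.80 lb product B

With a, b = lb per acre of single superphosphate and product B:
P₂O₅: 0.2·a + 0.105·b = 107.9
K₂O: 0·a + 0.25·b = 178.7
Solving simultaneously: a = 164.23, b = 714.8.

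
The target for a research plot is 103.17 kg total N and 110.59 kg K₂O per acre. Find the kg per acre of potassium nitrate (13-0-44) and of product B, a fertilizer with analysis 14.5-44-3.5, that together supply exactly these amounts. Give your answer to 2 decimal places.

Per-acre balance (a = potassium nitrate, b = product B):
N: 0.13·a + 0.145·b = 103.17
K₂O: 0.44·a + 0.035·b = 110.59
Solving simultaneously: a = 209.698, b = 523.512.

209.70 kg potassium nitrate, 523.51 kg product B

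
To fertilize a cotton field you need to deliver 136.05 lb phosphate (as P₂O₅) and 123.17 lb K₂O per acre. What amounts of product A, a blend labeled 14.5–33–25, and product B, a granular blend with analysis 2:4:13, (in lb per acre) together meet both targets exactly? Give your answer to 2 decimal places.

Per-acre balance (a = product A, b = product B):
P₂O₅: 0.33·a + 0.04·b = 136.05
K₂O: 0.25·a + 0.13·b = 123.17
From row1: a = (136.05 − 0.04·b) / 0.33.
Into row2: 0.25·(136.05 − 0.04·b)/0.33 + 0.13·b = 123.17 → b = 201.629, a = 387.833.

387.83 lb product A, 201.63 lb product B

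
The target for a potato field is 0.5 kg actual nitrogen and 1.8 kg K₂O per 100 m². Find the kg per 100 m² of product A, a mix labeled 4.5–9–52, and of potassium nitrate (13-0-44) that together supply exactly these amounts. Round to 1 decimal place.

Let a = kg of product A, b = kg of potassium nitrate (per 100 m²).
N: 0.045·a + 0.13·b = 0.5
K₂O: 0.52·a + 0.44·b = 1.8
Eliminate a: (row1) − 0.045/0.52·(row2) → 0.0919231·b = 0.344231, so b = 3.74477.
Back-substitute: a = (0.5 − 0.13·3.74477) / 0.045 = 0.292887.

0.3 kg product A, 3.7 kg potassium nitrate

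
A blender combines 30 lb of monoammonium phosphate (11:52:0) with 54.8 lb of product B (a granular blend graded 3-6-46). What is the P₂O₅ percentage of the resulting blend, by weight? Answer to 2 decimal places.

Total mass = 30 + 54.8 = 84.8 lb.
P₂O₅ mass = 52%×30 + 6%×54.8 = 18.888 lb.
% P₂O₅ = 18.888 / 84.8 = 22.2736%.

22.27% P₂O₅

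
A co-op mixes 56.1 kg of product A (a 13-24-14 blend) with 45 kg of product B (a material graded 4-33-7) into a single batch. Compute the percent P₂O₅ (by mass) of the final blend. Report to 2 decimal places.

28.01% P₂O₅

Total mass = 56.1 + 45 = 101.1 kg.
P₂O₅ mass = 24%×56.1 + 33%×45 = 28.314 kg.
% P₂O₅ = 28.314 / 101.1 = 28.0059%.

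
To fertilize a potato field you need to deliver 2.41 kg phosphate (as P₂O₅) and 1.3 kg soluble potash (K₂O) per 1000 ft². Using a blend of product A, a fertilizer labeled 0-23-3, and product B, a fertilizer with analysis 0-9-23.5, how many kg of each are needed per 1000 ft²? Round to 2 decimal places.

Let a = kg of product A, b = kg of product B (per 1000 ft²).
P₂O₅: 0.23·a + 0.09·b = 2.41
K₂O: 0.03·a + 0.235·b = 1.3
Solving simultaneously: a = 8.75073, b = 4.4148.

8.75 kg product A, 4.41 kg product B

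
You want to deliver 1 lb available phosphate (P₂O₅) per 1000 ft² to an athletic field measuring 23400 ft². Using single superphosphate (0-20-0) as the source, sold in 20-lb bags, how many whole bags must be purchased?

Product per 1000 ft² = 1 / 20% = 5 lb.
Total product = 5 × 23400 / 1000 = 117 lb.
Bags = ⌈117 / 20⌉ = 6.

6 bags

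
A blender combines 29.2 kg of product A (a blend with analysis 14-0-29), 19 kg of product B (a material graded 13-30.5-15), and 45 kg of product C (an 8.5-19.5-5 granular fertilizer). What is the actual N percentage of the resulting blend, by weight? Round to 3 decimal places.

11.141% N

Total mass = 29.2 + 19 + 45 = 93.2 kg.
N mass = 14%×29.2 + 13%×19 + 8.5%×45 = 10.383 kg.
% N = 10.383 / 93.2 = 11.1406%.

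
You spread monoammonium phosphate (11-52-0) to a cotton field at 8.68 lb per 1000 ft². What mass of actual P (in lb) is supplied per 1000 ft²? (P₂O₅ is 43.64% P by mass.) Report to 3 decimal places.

1.970 lb P per thousand sq ft

P₂O₅ per 1000 ft² = 8.68 × 52% = 4.5136 lb.
Elemental P = 4.5136 × 0.4364 = 1.96974 lb per 1000 ft².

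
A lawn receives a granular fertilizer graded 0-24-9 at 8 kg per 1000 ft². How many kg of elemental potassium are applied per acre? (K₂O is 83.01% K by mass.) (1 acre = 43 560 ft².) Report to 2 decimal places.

26.03 kg K per acre

K₂O per 1000 ft² = 8 × 9% = 0.72 kg.
Elemental K = 0.72 × 0.8301 = 0.597672 kg per 1000 ft².
Convert to per acre: 0.597672 × 43.56 = 26.0346 kg.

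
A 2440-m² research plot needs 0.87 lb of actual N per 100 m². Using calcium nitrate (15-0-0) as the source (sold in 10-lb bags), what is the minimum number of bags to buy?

Product per 100 m² = 0.87 / 15% = 5.8 lb.
Total product = 5.8 × 2440 / 100 = 141.52 lb.
Bags = ⌈141.52 / 10⌉ = 15.

15 bags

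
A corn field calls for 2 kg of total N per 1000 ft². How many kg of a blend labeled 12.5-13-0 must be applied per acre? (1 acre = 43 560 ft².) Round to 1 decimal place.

Product per 1000 ft² = 2 / 12.5% = 16 kg.
Convert to per acre: 16 × 43.56 = 696.96 kg.

697.0 kg of product per acre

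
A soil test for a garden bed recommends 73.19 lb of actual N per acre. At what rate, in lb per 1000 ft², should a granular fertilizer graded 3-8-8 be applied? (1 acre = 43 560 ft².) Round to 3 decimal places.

56.007 lb of product per thousand sq ft

Product per acre = 73.19 / 3% = 2439.67 lb.
Convert to per 1000 ft²: 2439.67 × 0.0229568 = 56.00704 lb.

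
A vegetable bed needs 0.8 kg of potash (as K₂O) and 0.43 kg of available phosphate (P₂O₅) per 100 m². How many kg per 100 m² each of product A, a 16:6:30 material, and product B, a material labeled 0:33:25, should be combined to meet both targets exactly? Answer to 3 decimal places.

1.863 kg product A, 0.964 kg product B

With a, b = kg per 100 m² of product A and product B:
K₂O: 0.3·a + 0.25·b = 0.8
P₂O₅: 0.06·a + 0.33·b = 0.43
Eliminate b: (row1) − 0.25/0.33·(row2) → 0.254545·a = 0.474242, so a = 1.8631.
Then b = (0.43 − 0.06·1.8631) / 0.33 = 0.964286.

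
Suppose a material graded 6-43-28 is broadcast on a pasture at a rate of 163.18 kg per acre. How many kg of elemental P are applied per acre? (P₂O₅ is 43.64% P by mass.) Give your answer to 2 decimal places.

P₂O₅ per acre = 163.18 × 43% = 70.1674 kg.
Elemental P = 70.1674 × 0.4364 = 30.6211 kg per acre.

30.62 kg P per acre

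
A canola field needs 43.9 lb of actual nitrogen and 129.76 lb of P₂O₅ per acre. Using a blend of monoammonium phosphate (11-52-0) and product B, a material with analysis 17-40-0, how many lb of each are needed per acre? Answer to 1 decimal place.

101.3 lb monoammonium phosphate, 192.7 lb product B

Per-acre balance (a = monoammonium phosphate, b = product B):
N: 0.11·a + 0.17·b = 43.9
P₂O₅: 0.52·a + 0.4·b = 129.76
Solving simultaneously: a = 101.333, b = 192.667.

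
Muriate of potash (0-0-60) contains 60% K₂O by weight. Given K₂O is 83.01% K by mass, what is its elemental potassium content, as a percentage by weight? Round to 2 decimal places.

49.81% K

%K = 60 × 0.8301 = 49.806%.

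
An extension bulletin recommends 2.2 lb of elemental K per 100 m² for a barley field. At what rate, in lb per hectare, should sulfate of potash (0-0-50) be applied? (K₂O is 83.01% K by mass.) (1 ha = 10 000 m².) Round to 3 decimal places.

As K₂O: 2.2 / 0.8301 = 2.65028 lb per 100 m².
Product per 100 m² = 2.65028 / 50% = 5.30057 lb.
Convert to per hectare: 5.30057 × 100 = 530.0566 lb.

530.057 lb of product per hectare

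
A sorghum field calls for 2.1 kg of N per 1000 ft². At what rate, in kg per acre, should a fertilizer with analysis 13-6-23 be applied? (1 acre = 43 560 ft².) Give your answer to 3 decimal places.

Product per 1000 ft² = 2.1 / 13% = 16.1538 kg.
Convert to per acre: 16.1538 × 43.56 = 703.6615 kg.

703.662 kg of product per acre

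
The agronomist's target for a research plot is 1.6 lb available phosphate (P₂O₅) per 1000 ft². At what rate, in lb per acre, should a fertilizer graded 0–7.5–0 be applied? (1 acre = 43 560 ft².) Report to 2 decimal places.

929.28 lb of product per acre

Product per 1000 ft² = 1.6 / 7.5% = 21.3333 lb.
Convert to per acre: 21.3333 × 43.56 = 929.28 lb.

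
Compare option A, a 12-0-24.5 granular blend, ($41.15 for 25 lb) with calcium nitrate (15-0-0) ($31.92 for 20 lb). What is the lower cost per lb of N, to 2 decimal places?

$10.64 per lb N (calcium nitrate)

option A: N per bag = 25 × 12% = 3 lb; cost = 41.15 / 3 = $13.7167/lb N.
calcium nitrate: N per bag = 20 × 15% = 3 lb; cost = 31.92 / 3 = $10.6400/lb N.
calcium nitrate is cheaper.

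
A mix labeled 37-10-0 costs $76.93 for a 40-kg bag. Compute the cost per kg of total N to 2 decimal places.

$5.20 per kg N

N in bag = 40 × 37% = 14.8 kg.
Cost per kg N = $76.93 / 14.8 = $5.1980.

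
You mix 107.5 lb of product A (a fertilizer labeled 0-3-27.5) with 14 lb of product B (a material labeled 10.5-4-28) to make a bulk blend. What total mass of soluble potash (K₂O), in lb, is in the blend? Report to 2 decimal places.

K₂O mass = 27.5%×107.5 + 28%×14 = 33.4825 lb.

33.48 lb K₂O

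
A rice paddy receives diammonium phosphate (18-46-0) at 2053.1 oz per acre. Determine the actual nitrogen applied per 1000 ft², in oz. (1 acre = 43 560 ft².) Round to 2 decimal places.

8.48 oz N per thousand sq ft

nitrogen per acre = 2053.1 × 18% = 369.558 oz.
Convert to per 1000 ft²: 369.558 × 0.0229568 = 8.48388 oz.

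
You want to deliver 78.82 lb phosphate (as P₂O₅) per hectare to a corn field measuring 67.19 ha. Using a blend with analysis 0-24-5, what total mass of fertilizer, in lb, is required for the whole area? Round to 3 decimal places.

Product per hectare = 78.82 / 24% = 328.417 lb.
Total product = 328.417 × 67.19 = 22066.3158 lb.

22066.316 lb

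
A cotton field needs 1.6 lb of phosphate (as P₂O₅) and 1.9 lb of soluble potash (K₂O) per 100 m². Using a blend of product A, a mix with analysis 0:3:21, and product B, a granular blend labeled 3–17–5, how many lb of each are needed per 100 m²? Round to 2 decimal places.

7.11 lb product A, 8.16 lb product B

With a, b = lb per 100 m² of product A and product B:
P₂O₅: 0.03·a + 0.17·b = 1.6
K₂O: 0.21·a + 0.05·b = 1.9
From row1: a = (1.6 − 0.17·b) / 0.03.
Into row2: 0.21·(1.6 − 0.17·b)/0.03 + 0.05·b = 1.9 → b = 8.15789, a = 7.10526.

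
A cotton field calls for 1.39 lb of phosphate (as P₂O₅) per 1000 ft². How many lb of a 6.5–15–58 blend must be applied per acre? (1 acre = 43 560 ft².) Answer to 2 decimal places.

Product per 1000 ft² = 1.39 / 15% = 9.26667 lb.
Convert to per acre: 9.26667 × 43.56 = 403.656 lb.

403.66 lb of product per acre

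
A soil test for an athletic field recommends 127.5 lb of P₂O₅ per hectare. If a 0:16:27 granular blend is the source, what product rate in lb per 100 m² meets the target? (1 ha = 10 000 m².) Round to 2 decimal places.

Product per hectare = 127.5 / 16% = 796.875 lb.
Convert to per 100 m²: 796.875 × 0.01 = 7.96875 lb.

7.97 lb of product per hundred sq m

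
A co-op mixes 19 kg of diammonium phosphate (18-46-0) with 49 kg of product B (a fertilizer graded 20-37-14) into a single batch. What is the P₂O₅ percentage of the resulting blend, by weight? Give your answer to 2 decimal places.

Total mass = 19 + 49 = 68 kg.
P₂O₅ mass = 46%×19 + 37%×49 = 26.87 kg.
% P₂O₅ = 26.87 / 68 = 39.5147%.

39.51% P₂O₅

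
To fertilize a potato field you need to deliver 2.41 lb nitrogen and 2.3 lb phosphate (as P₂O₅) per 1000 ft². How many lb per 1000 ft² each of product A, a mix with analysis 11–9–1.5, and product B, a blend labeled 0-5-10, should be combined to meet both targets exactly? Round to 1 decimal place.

With a, b = lb per 1000 ft² of product A and product B:
N: 0.11·a + 0·b = 2.41
P₂O₅: 0.09·a + 0.05·b = 2.3
Eliminate b: (row1) − 0/0.05·(row2) → 0.11·a = 2.41, so a = 21.9091.
Then b = (2.3 − 0.09·21.9091) / 0.05 = 6.56364.

21.9 lb product A, 6.6 lb product B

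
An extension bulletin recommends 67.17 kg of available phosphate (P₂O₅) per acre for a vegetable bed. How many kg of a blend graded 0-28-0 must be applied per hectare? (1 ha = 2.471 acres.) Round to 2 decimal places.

592.78 kg of product per hectare

Product per acre = 67.17 / 28% = 239.893 kg.
Convert to per hectare: 239.893 × 2.471 = 592.775 kg.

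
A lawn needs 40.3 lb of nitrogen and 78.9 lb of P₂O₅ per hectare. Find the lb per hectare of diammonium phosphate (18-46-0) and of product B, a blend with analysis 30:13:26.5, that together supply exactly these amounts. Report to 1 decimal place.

Per-hectare balance (a = diammonium phosphate, b = product B):
N: 0.18·a + 0.3·b = 40.3
P₂O₅: 0.46·a + 0.13·b = 78.9
Solving simultaneously: a = 160.829, b = 37.836.

160.8 lb diammonium phosphate, 37.8 lb product B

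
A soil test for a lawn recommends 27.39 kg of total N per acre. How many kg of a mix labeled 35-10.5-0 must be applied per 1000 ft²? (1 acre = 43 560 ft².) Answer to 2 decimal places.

Product per acre = 27.39 / 35% = 78.2571 kg.
Convert to per 1000 ft²: 78.2571 × 0.0229568 = 1.79654 kg.

1.80 kg of product per thousand sq ft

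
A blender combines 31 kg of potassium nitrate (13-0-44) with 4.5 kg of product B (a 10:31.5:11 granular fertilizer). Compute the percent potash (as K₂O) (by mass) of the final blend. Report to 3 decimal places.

Total mass = 31 + 4.5 = 35.5 kg.
K₂O mass = 44%×31 + 11%×4.5 = 14.135 kg.
% K₂O = 14.135 / 35.5 = 39.8169%.

39.817% K₂O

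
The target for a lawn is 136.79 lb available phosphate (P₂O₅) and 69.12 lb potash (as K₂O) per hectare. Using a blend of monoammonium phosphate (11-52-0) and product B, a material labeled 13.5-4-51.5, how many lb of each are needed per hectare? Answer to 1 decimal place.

252.7 lb monoammonium phosphate, 134.2 lb product B

With a, b = lb per hectare of monoammonium phosphate and product B:
P₂O₅: 0.52·a + 0.04·b = 136.79
K₂O: 0·a + 0.515·b = 69.12
Solving simultaneously: a = 252.734, b = 134.214.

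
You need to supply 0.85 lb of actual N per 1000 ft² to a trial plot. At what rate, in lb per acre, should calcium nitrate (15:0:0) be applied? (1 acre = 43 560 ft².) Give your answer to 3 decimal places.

246.840 lb of product per acre

Product per 1000 ft² = 0.85 / 15% = 5.66667 lb.
Convert to per acre: 5.66667 × 43.56 = 246.84 lb.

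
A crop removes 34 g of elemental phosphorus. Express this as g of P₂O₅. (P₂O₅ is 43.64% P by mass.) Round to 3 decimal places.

77.910 g P₂O₅

P₂O₅ = 34 / 0.4364 = 77.9102 g.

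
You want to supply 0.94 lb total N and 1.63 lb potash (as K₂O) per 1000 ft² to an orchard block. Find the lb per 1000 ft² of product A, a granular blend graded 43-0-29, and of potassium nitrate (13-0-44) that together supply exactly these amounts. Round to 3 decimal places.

1.331 lb product A, 2.827 lb potassium nitrate

With a, b = lb per 1000 ft² of product A and potassium nitrate:
N: 0.43·a + 0.13·b = 0.94
K₂O: 0.29·a + 0.44·b = 1.63
Eliminate b: (row1) − 0.13/0.44·(row2) → 0.344318·a = 0.458409, so a = 1.33135.
Then b = (1.63 − 0.29·1.33135) / 0.44 = 2.82706.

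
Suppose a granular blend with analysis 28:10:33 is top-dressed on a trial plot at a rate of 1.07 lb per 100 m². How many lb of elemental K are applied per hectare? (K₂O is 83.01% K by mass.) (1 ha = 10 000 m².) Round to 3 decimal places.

29.311 lb K per hectare

K₂O per 100 m² = 1.07 × 33% = 0.3531 lb.
Elemental K = 0.3531 × 0.8301 = 0.293108 lb per 100 m².
Convert to per hectare: 0.293108 × 100 = 29.3108 lb.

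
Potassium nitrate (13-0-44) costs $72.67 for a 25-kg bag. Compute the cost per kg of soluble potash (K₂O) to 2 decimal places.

K₂O in bag = 25 × 44% = 11 kg.
Cost per kg K₂O = $72.67 / 11 = $6.6064.

$6.61 per kg K₂O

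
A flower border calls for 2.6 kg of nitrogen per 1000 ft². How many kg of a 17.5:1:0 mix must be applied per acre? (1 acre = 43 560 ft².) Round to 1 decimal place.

647.2 kg of product per acre

Product per 1000 ft² = 2.6 / 17.5% = 14.8571 kg.
Convert to per acre: 14.8571 × 43.56 = 647.177 kg.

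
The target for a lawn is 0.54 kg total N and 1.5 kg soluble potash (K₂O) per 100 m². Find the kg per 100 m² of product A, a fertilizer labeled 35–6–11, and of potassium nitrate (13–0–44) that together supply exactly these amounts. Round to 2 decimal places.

With a, b = kg per 100 m² of product A and potassium nitrate:
N: 0.35·a + 0.13·b = 0.54
K₂O: 0.11·a + 0.44·b = 1.5
From row1: a = (0.54 − 0.13·b) / 0.35.
Into row2: 0.11·(0.54 − 0.13·b)/0.35 + 0.44·b = 1.5 → b = 3.33286, a = 0.304939.

0.30 kg product A, 3.33 kg potassium nitrate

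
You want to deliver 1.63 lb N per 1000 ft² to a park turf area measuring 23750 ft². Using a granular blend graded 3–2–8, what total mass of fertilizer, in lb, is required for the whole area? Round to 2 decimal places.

1290.42 lb

Product per 1000 ft² = 1.63 / 3% = 54.3333 lb.
Total product = 54.3333 × 23750 / 1000 = 1290.417 lb.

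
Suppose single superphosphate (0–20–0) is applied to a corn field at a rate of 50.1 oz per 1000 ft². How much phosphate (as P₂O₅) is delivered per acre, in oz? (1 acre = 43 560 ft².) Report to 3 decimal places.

436.471 oz P₂O₅ per acre

P₂O₅ per 1000 ft² = 50.1 × 20% = 10.02 oz.
Convert to per acre: 10.02 × 43.56 = 436.4712 oz.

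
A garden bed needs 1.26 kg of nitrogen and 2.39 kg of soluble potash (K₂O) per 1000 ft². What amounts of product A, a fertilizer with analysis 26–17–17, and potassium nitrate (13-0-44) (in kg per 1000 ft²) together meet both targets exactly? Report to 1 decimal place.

Per-1000 ft² balance (a = product A, b = potassium nitrate):
N: 0.26·a + 0.13·b = 1.26
K₂O: 0.17·a + 0.44·b = 2.39
Eliminate b: (row1) − 0.13/0.44·(row2) → 0.209773·a = 0.553864, so a = 2.6403.
Then b = (2.39 − 0.17·2.6403) / 0.44 = 4.4117.

2.6 kg product A, 4.4 kg potassium nitrate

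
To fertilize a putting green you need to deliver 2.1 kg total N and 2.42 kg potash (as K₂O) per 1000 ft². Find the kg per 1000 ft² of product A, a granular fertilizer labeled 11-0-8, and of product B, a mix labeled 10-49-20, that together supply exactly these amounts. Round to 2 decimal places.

12.71 kg product A, 7.01 kg product B

Let a = kg of product A, b = kg of product B (per 1000 ft²).
N: 0.11·a + 0.1·b = 2.1
K₂O: 0.08·a + 0.2·b = 2.42
From row1: a = (2.1 − 0.1·b) / 0.11.
Into row2: 0.08·(2.1 − 0.1·b)/0.11 + 0.2·b = 2.42 → b = 7.01429, a = 12.7143.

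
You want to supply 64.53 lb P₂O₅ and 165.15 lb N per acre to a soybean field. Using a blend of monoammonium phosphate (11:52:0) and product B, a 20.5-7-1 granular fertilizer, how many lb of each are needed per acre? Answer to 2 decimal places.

Let a = lb of monoammonium phosphate, b = lb of product B (per acre).
P₂O₅: 0.52·a + 0.07·b = 64.53
N: 0.11·a + 0.205·b = 165.15
Solving simultaneously: a = 16.867, b = 796.559.

16.87 lb monoammonium phosphate, 796.56 lb product B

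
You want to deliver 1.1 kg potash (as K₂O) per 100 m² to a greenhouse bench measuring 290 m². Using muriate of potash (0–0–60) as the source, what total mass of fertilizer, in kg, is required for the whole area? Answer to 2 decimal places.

Product per 100 m² = 1.1 / 60% = 1.83333 kg.
Total product = 1.83333 × 290 / 100 = 5.31667 kg.

5.32 kg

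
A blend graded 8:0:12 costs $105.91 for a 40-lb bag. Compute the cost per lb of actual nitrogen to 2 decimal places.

$33.10 per lb N

N in bag = 40 × 8% = 3.2 lb.
Cost per lb N = $105.91 / 3.2 = $33.0969.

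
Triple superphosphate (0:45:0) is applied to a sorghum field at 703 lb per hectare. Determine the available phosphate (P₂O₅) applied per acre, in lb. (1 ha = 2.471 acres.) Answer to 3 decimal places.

128.025 lb P₂O₅ per acre

P₂O₅ per hectare = 703 × 45% = 316.35 lb.
Convert to per acre: 316.35 × 0.404694 = 128.0251 lb.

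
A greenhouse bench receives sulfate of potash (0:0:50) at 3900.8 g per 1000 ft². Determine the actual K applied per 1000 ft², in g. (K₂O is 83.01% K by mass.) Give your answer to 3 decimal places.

K₂O per 1000 ft² = 3900.8 × 50% = 1950.4 g.
Elemental K = 1950.4 × 0.8301 = 1619.02704 g per 1000 ft².

1619.027 g K per thousand sq ft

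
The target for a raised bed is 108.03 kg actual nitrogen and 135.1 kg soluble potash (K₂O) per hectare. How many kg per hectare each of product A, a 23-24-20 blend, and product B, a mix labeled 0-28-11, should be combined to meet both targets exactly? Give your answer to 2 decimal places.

Let a = kg of product A, b = kg of product B (per hectare).
N: 0.23·a + 0·b = 108.03
K₂O: 0.2·a + 0.11·b = 135.1
Eliminate b: (row1) − 0/0.11·(row2) → 0.23·a = 108.03, so a = 469.696.
Then b = (135.1 − 0.2·469.696) / 0.11 = 374.1897.

469.70 kg product A, 374.19 kg product B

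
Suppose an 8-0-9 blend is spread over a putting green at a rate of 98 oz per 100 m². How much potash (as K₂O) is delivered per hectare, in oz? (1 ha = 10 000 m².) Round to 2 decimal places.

K₂O per 100 m² = 98 × 9% = 8.82 oz.
Convert to per hectare: 8.82 × 100 = 882 oz.

882.00 oz K₂O per hectare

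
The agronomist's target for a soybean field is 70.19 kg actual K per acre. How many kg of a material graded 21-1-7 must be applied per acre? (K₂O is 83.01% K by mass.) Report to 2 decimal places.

As K₂O: 70.19 / 0.8301 = 84.5561 kg per acre.
Product per acre = 84.5561 / 7% = 1207.944 kg.

1207.94 kg of product per acre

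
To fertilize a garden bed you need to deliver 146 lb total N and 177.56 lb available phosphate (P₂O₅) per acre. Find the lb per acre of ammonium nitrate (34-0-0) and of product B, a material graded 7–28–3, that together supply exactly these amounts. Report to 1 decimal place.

298.9 lb ammonium nitrate, 634.1 lb product B

Let a = lb of ammonium nitrate, b = lb of product B (per acre).
N: 0.34·a + 0.07·b = 146
P₂O₅: 0·a + 0.28·b = 177.56
Solving simultaneously: a = 298.853, b = 634.143.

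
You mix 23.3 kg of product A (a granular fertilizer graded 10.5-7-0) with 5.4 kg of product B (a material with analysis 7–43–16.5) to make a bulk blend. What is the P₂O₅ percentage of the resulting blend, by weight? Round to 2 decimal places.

13.77% P₂O₅

Total mass = 23.3 + 5.4 = 28.7 kg.
P₂O₅ mass = 7%×23.3 + 43%×5.4 = 3.953 kg.
% P₂O₅ = 3.953 / 28.7 = 13.7735%.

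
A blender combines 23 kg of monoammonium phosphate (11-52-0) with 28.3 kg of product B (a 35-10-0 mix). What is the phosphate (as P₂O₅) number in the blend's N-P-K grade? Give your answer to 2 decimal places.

Total mass = 23 + 28.3 = 51.3 kg.
P₂O₅ mass = 52%×23 + 10%×28.3 = 14.79 kg.
% P₂O₅ = 14.79 / 51.3 = 28.8304%.

28.83% P₂O₅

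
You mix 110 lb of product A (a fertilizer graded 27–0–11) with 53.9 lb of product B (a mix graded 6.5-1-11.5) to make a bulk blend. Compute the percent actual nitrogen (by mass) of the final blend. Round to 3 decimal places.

Total mass = 110 + 53.9 = 163.9 lb.
N mass = 27%×110 + 6.5%×53.9 = 33.2035 lb.
% N = 33.2035 / 163.9 = 20.2584%.

20.258% N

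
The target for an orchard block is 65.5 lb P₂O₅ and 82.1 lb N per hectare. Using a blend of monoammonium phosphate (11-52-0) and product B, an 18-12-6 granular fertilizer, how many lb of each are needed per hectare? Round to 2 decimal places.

24.10 lb monoammonium phosphate, 441.38 lb product B

With a, b = lb per hectare of monoammonium phosphate and product B:
P₂O₅: 0.52·a + 0.12·b = 65.5
N: 0.11·a + 0.18·b = 82.1
Eliminate b: (row1) − 0.12/0.18·(row2) → 0.446667·a = 10.7667, so a = 24.1045.
Then b = (82.1 − 0.11·24.1045) / 0.18 = 441.381.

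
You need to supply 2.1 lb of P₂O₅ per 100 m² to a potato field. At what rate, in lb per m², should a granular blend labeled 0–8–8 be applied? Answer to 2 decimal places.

0.26 lb of product per sq m

Product per 100 m² = 2.1 / 8% = 26.25 lb.
Convert to per m²: 26.25 × 0.01 = 0.2625 lb.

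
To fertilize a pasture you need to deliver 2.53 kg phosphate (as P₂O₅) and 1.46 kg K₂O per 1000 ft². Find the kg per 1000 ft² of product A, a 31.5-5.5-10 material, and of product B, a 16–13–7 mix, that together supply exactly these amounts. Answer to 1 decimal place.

1.4 kg product A, 18.9 kg product B

Per-1000 ft² balance (a = product A, b = product B):
P₂O₅: 0.055·a + 0.13·b = 2.53
K₂O: 0.1·a + 0.07·b = 1.46
Eliminate b: (row1) − 0.13/0.07·(row2) → -0.130714·a = -0.181429, so a = 1.38798.
Then b = (1.46 − 0.1·1.38798) / 0.07 = 18.8743.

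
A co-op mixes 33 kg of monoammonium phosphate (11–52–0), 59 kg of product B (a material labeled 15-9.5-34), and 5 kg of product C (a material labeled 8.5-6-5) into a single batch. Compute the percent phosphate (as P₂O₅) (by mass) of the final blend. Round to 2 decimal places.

23.78% P₂O₅

Total mass = 33 + 59 + 5 = 97 kg.
P₂O₅ mass = 52%×33 + 9.5%×59 + 6%×5 = 23.065 kg.
% P₂O₅ = 23.065 / 97 = 23.7784%.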